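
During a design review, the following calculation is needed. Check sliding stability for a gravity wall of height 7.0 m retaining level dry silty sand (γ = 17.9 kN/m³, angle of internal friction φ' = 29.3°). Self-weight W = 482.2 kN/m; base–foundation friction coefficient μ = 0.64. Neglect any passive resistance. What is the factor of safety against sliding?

2.05

K_a = tan²(45° − 29.3°/2) = 0.3428.
P_a = ½K_aγH² = 0.5×0.3428×17.9×7.0² = 150.4 kN/m, acting at H/3 = 2.333 m above the base.
FS_sliding = μW / P_a = 0.64×482.2 / 150.4 = 2.053.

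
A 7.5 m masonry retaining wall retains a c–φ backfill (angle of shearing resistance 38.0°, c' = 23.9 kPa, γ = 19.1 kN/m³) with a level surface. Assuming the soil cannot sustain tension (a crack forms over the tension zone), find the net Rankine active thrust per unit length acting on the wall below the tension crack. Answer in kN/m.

K_a = 0.2379; √K_a = 0.4877.
Tension-crack depth z_c = 2c/(γ√K_a) = 2×23.9/(19.1×0.4877) = 5.131 m.
σ_a at base = K_a γ H − 2c√K_a = 0.2379×19.1×7.5 − 2×23.9×0.4877 = 10.76 kPa.
P_a = ½ × 10.76 × (H − z_c) = 0.5×10.76×2.369 = 12.75 kN/m.

12.7 kN/m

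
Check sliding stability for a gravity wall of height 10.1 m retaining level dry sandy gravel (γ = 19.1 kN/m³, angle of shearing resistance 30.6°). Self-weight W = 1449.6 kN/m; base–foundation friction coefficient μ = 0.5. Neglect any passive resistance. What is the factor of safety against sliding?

2.29

K_a = tan²(45° − 30.6°/2) = 0.3253.
P_a = ½K_aγH² = 0.5×0.3253×19.1×10.1² = 316.9 kN/m, acting at H/3 = 3.367 m above the base.
FS_sliding = μW / P_a = 0.5×1449.6 / 316.9 = 2.287.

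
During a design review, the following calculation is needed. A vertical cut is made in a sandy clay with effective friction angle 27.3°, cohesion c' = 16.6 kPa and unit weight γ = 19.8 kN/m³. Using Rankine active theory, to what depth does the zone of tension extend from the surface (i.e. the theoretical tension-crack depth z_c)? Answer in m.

2.75 m

K_a = tan²(45° − 27.3°/2) = 0.3711; √K_a = 0.6092.
The active pressure is zero where K_a γ z = 2c√K_a, so z_c = 2c/(γ√K_a) = 2×16.6/(19.8×0.6092) = 2.752 m.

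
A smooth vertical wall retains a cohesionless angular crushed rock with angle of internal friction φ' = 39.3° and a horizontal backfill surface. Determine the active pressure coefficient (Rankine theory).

K_a = (1 − sin φ)/(1 + sin φ) = (1 − sin 39.3°)/(1 + sin 39.3°) = 0.2245.

0.224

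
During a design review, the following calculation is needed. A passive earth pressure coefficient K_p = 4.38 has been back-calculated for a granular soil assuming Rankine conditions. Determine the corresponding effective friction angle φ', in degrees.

K_p = (1+sin φ)/(1−sin φ) ⇒ sin φ = (K_p − 1)/(K_p + 1) = 0.6283.
φ = arcsin(0.6283) = 38.92°.

38.9°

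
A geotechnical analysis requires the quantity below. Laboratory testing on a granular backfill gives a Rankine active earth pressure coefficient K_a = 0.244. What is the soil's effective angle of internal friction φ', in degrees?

37.4°

K_a = tan²(45° − φ/2) ⇒ 45° − φ/2 = arctan(√0.244) = 26.29°.
φ = 2(45° − 26.29°) = 37.42°.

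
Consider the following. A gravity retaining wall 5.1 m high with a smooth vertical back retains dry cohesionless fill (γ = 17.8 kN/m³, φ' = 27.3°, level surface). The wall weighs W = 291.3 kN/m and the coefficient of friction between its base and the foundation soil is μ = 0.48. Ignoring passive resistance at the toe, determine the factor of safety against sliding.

1.63

K_a = tan²(45° − 27.3°/2) = 0.3711.
P_a = ½K_aγH² = 0.5×0.3711×17.8×5.1² = 85.91 kN/m, acting at H/3 = 1.700 m above the base.
FS_sliding = μW / P_a = 0.48×291.3 / 85.91 = 1.628.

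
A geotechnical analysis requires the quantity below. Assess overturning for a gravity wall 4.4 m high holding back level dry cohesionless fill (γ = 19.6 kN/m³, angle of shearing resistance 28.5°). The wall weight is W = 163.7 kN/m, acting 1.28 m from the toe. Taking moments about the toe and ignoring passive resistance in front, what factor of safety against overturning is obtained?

K_a = tan²(45° − 28.5°/2) = 0.3540.
P_a = ½K_aγH² = 0.5×0.3540×19.6×4.4² = 67.15 kN/m, acting at H/3 = 1.467 m above the base.
Overturning moment M_o = P_a × H/3 = 67.15 × 1.467 = 98.49.
Resisting moment M_r = W × 1.28 = 163.7 × 1.28 = 209.5.
FS_overturning = M_r/M_o = 209.5/98.49 = 2.127.

2.13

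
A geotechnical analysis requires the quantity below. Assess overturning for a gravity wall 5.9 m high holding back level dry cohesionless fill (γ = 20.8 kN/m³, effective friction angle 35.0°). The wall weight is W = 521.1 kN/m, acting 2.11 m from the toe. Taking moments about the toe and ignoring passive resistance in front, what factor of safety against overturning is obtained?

K_a = tan²(45° − 35.0°/2) = 0.2710.
P_a = ½K_aγH² = 0.5×0.2710×20.8×5.9² = 98.10 kN/m, acting at H/3 = 1.967 m above the base.
Overturning moment M_o = P_a × H/3 = 98.10 × 1.967 = 192.9.
Resisting moment M_r = W × 2.11 = 521.1 × 2.11 = 1100.
FS_overturning = M_r/M_o = 1100/192.9 = 5.699.

5.70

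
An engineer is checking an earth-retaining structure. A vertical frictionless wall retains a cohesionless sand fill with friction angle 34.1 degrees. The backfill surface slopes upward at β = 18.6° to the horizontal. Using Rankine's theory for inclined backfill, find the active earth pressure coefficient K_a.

0.327

K_a = cos β · (cos β − √(cos²β − cos²φ)) / (cos β + √(cos²β − cos²φ)).
cos β = 0.9478, cos φ = 0.8281, √(cos²β − cos²φ) = 0.4611.
K_a = 0.9478 × (0.9478 − 0.4611)/(0.9478 + 0.4611) = 0.3274.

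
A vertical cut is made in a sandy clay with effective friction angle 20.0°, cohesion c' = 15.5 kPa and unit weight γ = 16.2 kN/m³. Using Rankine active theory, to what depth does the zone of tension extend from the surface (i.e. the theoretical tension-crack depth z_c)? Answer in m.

2.73 m

K_a = tan²(45° − 20.0°/2) = 0.4903; √K_a = 0.7002.
The active pressure is zero where K_a γ z = 2c√K_a, so z_c = 2c/(γ√K_a) = 2×15.5/(16.2×0.7002) = 2.733 m.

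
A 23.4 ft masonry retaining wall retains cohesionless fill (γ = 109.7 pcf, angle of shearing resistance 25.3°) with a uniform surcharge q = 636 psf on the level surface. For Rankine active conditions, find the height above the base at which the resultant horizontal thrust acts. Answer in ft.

K_a = 0.4012.
Triangular part P₁ = ½K_aγH² = 12050 at H/3 = 7.800 ft; rectangular part P₂ = K_a q H = 5971 at H/2 = 11.70 ft.
ȳ = (P₁·7.800 + P₂·11.70)/(P₁+P₂) = 9.092 ft.

9.09 ft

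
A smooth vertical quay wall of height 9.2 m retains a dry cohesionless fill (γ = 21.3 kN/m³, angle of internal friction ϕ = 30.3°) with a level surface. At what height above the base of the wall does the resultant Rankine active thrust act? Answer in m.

3.07 m

K_a = 0.3293.
The pressure distribution is triangular, so the resultant acts at H/3 above the base = 9.2/3 = 3.067 m.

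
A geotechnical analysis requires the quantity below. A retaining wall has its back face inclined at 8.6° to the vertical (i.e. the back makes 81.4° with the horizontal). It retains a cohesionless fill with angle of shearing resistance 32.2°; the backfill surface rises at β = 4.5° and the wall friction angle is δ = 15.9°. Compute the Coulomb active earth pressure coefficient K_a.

0.361

K_a = sin²(α+φ) / [sin²α · sin(α−δ) · (1 + √{sin(φ+δ)sin(φ−β) / (sin(α−δ)sin(α+β))})²].
With α = 81.4°, φ = 32.2°, δ = 15.9°, β = 4.5°: K_a = 0.3608.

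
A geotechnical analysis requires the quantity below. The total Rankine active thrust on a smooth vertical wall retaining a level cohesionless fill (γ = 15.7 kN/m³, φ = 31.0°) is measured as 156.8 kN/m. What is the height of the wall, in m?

K_a = 0.3201. P_a = ½ K_a γ H² ⇒ H = √(2P_a/(K_a γ)).
H = √(2×156.8/(0.3201×15.7)) = 7.899 m.

7.90 m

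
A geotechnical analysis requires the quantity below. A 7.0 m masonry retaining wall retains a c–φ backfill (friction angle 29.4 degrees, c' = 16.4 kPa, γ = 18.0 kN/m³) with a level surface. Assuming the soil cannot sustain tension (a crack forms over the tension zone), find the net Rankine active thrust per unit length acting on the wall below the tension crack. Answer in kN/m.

K_a = 0.3415; √K_a = 0.5844.
Tension-crack depth z_c = 2c/(γ√K_a) = 2×16.4/(18.0×0.5844) = 3.118 m.
σ_a at base = K_a γ H − 2c√K_a = 0.3415×18.0×7.0 − 2×16.4×0.5844 = 23.86 kPa.
P_a = ½ × 23.86 × (H − z_c) = 0.5×23.86×3.882 = 46.30 kN/m.

46.3 kN/m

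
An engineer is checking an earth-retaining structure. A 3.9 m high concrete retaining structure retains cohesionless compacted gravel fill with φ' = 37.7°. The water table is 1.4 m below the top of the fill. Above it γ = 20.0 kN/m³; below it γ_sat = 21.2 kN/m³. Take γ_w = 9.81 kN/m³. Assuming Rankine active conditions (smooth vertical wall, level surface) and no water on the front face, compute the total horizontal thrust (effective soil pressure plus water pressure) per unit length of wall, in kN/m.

K_a = tan²(45° − φ/2) = 0.2411.
γ' = 21.2 − 9.81 = 11.39 kN/m³. Depth below WT = 2.5 m.
σ'_h at WT = K_a γ d_w = 6.750 kPa; at base = 6.750 + K_a γ' × 2.5 = 13.61 kPa.
P₁ (0–1.4 m) = ½×6.750×1.4 = 4.725. P₂ (1.4–3.9 m) = ½(6.750+13.61)×2.5 = 25.45.
P_w = ½ γ_w h₂² = 0.5×9.81×2.5² = 30.66. Total = 4.725+25.45+30.66 = 60.84 kN/m.

60.8 kN/m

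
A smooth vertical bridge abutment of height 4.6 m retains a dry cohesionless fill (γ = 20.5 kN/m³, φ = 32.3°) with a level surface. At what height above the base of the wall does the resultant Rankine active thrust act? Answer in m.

1.53 m

K_a = 0.3035.
The pressure distribution is triangular, so the resultant acts at H/3 above the base = 4.6/3 = 1.533 m.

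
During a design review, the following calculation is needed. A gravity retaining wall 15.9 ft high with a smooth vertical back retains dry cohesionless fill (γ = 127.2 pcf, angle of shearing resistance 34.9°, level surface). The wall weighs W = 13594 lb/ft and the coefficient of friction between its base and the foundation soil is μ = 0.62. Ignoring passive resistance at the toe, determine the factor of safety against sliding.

1.93

K_a = tan²(45° − 34.9°/2) = 0.2721.
P_a = ½K_aγH² = 0.5×0.2721×127.2×15.9² = 4376 lb/ft, acting at H/3 = 5.300 ft above the base.
FS_sliding = μW / P_a = 0.62×13594 / 4376 = 1.926.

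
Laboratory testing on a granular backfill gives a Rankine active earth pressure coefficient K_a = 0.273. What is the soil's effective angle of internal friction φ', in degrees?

34.8°

K_a = tan²(45° − φ/2) ⇒ 45° − φ/2 = arctan(√0.273) = 27.59°.
φ = 2(45° − 27.59°) = 34.83°.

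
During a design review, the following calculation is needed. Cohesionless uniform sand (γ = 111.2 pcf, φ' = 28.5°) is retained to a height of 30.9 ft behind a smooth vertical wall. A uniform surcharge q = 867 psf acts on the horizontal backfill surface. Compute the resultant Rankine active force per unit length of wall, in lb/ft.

28300 lb/ft

K_a = tan²(45° − φ/2) = 0.3540.
Soil triangle: ½ K_a γ H² = 0.5×0.3540×111.2×30.9² = 18790 lb/ft.
Surcharge rectangle: K_a q H = 0.3540×867×30.9 = 9482 lb/ft.
Total = 18790 + 9482 = 28270 lb/ft.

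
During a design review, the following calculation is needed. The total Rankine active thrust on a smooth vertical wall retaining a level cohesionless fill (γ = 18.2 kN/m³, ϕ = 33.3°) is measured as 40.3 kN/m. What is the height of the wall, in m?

K_a = 0.2911. P_a = ½ K_a γ H² ⇒ H = √(2P_a/(K_a γ)).
H = √(2×40.3/(0.2911×18.2)) = 3.900 m.

3.90 m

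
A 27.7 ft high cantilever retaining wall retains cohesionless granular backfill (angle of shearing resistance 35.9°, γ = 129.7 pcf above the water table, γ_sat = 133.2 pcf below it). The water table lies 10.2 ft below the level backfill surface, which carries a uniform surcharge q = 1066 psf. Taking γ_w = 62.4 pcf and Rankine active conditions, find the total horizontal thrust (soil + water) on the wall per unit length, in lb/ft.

27900 lb/ft

K_a = tan²(45° − φ/2) = 0.2607.
γ' = 133.2 − 62.4 = 70.80 pcf. h₂ = H − d_w = 17.5 ft.
σ'_h: at surface K_a·q = 277.9; at WT K_a(q+γd_w) = 622.9; at base K_a(q+γd_w+γ'h₂) = 945.9 psf.
P₁ = ½(277.9+622.9)×10.2 = 4594; P₂ = ½(622.9+945.9)×17.5 = 13730; P_w = ½γ_w h₂² = 9555.
Total = 4594+13730+9555 = 27880 lb/ft.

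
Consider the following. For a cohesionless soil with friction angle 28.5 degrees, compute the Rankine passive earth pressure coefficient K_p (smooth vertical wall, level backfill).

K_p = (1 + sin φ)/(1 − sin φ) = tan²(45° + 28.5°/2) = 2.825.

2.83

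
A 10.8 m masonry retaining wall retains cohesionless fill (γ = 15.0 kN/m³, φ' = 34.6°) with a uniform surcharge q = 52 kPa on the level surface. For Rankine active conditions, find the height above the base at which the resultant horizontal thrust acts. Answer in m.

4.30 m

K_a = 0.2756.
Triangular part P₁ = ½K_aγH² = 241.1 at H/3 = 3.600 m; rectangular part P₂ = K_a q H = 154.8 at H/2 = 5.400 m.
ȳ = (P₁·3.600 + P₂·5.400)/(P₁+P₂) = 4.304 m.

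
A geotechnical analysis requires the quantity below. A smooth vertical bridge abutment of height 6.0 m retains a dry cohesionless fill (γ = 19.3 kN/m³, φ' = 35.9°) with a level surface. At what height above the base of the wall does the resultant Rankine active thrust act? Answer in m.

K_a = 0.2607.
The pressure distribution is triangular, so the resultant acts at H/3 above the base = 6.0/3 = 2.000 m.

2.00 m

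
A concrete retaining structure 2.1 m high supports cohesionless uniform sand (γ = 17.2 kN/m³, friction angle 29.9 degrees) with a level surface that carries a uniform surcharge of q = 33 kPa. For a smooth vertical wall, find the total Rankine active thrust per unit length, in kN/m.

K_a = tan²(45° − φ/2) = 0.3347.
Soil triangle: ½ K_a γ H² = 0.5×0.3347×17.2×2.1² = 12.69 kN/m.
Surcharge rectangle: K_a q H = 0.3347×33×2.1 = 23.19 kN/m.
Total = 12.69 + 23.19 = 35.89 kN/m.

35.9 kN/m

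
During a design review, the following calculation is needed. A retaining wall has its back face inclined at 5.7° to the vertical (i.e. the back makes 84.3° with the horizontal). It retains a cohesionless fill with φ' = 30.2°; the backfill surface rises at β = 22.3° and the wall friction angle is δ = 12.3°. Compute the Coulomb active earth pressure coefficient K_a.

K_a = sin²(α+φ) / [sin²α · sin(α−δ) · (1 + √{sin(φ+δ)sin(φ−β) / (sin(α−δ)sin(α+β))})²].
With α = 84.3°, φ = 30.2°, δ = 12.3°, β = 22.3°: K_a = 0.5053.

0.505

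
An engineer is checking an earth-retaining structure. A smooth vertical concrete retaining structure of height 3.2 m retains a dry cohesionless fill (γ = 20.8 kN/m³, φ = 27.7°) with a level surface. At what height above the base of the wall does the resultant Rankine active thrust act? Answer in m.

1.07 m

K_a = 0.3653.
The pressure distribution is triangular, so the resultant acts at H/3 above the base = 3.2/3 = 1.067 m.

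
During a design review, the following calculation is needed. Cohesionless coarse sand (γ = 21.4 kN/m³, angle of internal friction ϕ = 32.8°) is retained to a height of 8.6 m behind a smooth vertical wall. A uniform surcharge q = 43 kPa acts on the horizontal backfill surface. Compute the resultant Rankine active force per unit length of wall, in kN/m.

K_a = tan²(45° − φ/2) = 0.2973.
Soil triangle: ½ K_a γ H² = 0.5×0.2973×21.4×8.6² = 235.2 kN/m.
Surcharge rectangle: K_a q H = 0.2973×43×8.6 = 109.9 kN/m.
Total = 235.2 + 109.9 = 345.2 kN/m.

345 kN/m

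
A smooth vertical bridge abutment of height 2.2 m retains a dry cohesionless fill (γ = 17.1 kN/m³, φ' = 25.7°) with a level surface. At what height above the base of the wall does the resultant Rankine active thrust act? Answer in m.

0.733 m

K_a = 0.3950.
The pressure distribution is triangular, so the resultant acts at H/3 above the base = 2.2/3 = 0.7333 m.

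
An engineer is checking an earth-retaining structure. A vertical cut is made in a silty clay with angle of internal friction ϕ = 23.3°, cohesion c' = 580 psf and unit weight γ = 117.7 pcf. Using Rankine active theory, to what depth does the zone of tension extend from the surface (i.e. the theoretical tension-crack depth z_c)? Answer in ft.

15.0 ft

K_a = tan²(45° − 23.3°/2) = 0.4331; √K_a = 0.6581.
The active pressure is zero where K_a γ z = 2c√K_a, so z_c = 2c/(γ√K_a) = 2×580/(117.7×0.6581) = 14.98 ft.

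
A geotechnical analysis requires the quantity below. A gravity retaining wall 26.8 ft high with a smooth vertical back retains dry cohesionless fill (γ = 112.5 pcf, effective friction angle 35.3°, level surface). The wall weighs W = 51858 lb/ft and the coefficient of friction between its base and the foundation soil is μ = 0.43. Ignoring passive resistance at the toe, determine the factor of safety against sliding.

2.06

K_a = tan²(45° − 35.3°/2) = 0.2675.
P_a = ½K_aγH² = 0.5×0.2675×112.5×26.8² = 10810 lb/ft, acting at H/3 = 8.933 ft above the base.
FS_sliding = μW / P_a = 0.43×51858 / 10810 = 2.063.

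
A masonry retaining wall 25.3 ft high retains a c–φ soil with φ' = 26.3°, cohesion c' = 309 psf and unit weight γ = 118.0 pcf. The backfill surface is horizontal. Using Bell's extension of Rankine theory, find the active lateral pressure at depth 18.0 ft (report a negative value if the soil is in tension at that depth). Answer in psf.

436 psf

K_a = (1 − sin φ)/(1 + sin φ) = 0.3859.
σ_a = K_a γ z − 2c√K_a = 0.3859×118.0×18.0 − 2×309×0.6212 = 435.8 psf.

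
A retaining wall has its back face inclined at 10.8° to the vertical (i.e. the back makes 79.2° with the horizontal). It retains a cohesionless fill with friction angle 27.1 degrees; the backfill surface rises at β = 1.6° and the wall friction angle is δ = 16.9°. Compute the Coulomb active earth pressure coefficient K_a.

K_a = sin²(α+φ) / [sin²α · sin(α−δ) · (1 + √{sin(φ+δ)sin(φ−β) / (sin(α−δ)sin(α+β))})²].
With α = 79.2°, φ = 27.1°, δ = 16.9°, β = 1.6°: K_a = 0.4293.

0.429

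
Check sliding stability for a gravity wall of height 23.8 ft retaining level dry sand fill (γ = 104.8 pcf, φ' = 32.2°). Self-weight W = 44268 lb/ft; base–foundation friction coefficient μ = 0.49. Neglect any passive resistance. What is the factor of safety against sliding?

K_a = tan²(45° − 32.2°/2) = 0.3047.
P_a = ½K_aγH² = 0.5×0.3047×104.8×23.8² = 9045 lb/ft, acting at H/3 = 7.933 ft above the base.
FS_sliding = μW / P_a = 0.49×44268 / 9045 = 2.398.

2.40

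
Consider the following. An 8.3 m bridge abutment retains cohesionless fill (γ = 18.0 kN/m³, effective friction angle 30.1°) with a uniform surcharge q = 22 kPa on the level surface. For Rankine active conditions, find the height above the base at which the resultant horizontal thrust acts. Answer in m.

3.08 m

K_a = 0.3320.
Triangular part P₁ = ½K_aγH² = 205.8 at H/3 = 2.767 m; rectangular part P₂ = K_a q H = 60.62 at H/2 = 4.150 m.
ȳ = (P₁·2.767 + P₂·4.150)/(P₁+P₂) = 3.081 m.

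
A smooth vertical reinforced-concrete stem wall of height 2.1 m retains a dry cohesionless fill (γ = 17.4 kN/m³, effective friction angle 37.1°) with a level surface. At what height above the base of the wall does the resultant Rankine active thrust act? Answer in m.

K_a = 0.2475.
The pressure distribution is triangular, so the resultant acts at H/3 above the base = 2.1/3 = 0.7000 m.

0.700 m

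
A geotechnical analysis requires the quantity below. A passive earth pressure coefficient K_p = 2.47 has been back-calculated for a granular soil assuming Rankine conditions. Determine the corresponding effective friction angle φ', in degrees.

25.1°

K_p = (1+sin φ)/(1−sin φ) ⇒ sin φ = (K_p − 1)/(K_p + 1) = 0.4236.
φ = arcsin(0.4236) = 25.06°.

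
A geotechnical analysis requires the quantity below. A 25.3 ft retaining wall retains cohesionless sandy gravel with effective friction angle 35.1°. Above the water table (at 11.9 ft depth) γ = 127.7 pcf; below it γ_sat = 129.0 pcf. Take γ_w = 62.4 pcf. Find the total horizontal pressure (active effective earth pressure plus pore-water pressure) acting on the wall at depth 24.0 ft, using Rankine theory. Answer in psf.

K_a = (1 − sin φ)/(1 + sin φ) = 0.2698.
γ' = 129.0 − 62.4 = 66.60 pcf.
Effective vertical stress at 24.0 ft: σ'_v = 127.7×11.9 + 66.60×12.1 = 2325 psf.
σ'_h = K_a σ'_v = 0.2698 × 2325 = 627.5 psf; u = γ_w × 12.1 = 755.0 psf.
Total σ_h = 627.5 + 755.0 = 1383 psf.

1380 psf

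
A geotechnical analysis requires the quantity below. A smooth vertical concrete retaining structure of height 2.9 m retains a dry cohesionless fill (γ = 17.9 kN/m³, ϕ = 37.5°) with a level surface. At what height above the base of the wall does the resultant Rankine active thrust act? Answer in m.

0.967 m

K_a = 0.2432.
The pressure distribution is triangular, so the resultant acts at H/3 above the base = 2.9/3 = 0.9667 m.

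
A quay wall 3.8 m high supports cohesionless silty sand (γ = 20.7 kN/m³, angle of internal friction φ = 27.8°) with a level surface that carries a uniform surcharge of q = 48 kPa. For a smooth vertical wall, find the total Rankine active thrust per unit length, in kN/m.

K_a = tan²(45° − φ/2) = 0.3639.
Soil triangle: ½ K_a γ H² = 0.5×0.3639×20.7×3.8² = 54.39 kN/m.
Surcharge rectangle: K_a q H = 0.3639×48×3.8 = 66.37 kN/m.
Total = 54.39 + 66.37 = 120.8 kN/m.

121 kN/m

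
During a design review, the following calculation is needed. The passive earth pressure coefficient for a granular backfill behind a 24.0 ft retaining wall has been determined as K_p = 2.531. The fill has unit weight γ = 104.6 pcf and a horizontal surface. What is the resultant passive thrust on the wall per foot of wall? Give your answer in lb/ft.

76200 lb/ft

P = ½ K_p γ H² = 0.5 × 2.531 × 104.6 × 24.0² = 76250 lb/ft.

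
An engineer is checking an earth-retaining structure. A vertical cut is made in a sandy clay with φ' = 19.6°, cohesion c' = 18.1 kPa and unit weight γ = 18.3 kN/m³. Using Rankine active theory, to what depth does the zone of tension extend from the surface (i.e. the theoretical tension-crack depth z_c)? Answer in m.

2.80 m

K_a = tan²(45° − 19.6°/2) = 0.4976; √K_a = 0.7054.
The active pressure is zero where K_a γ z = 2c√K_a, so z_c = 2c/(γ√K_a) = 2×18.1/(18.3×0.7054) = 2.804 m.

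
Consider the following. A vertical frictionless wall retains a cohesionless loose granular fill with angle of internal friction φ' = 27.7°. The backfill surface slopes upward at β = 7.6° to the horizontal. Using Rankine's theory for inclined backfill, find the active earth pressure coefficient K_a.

K_a = cos β · (cos β − √(cos²β − cos²φ)) / (cos β + √(cos²β − cos²φ)).
cos β = 0.9912, cos φ = 0.8854, √(cos²β − cos²φ) = 0.4456.
K_a = 0.9912 × (0.9912 − 0.4456)/(0.9912 + 0.4456) = 0.3764.

0.376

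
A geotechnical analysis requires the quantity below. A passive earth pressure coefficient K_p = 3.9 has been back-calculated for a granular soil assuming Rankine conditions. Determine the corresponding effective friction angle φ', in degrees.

K_p = (1+sin φ)/(1−sin φ) ⇒ sin φ = (K_p − 1)/(K_p + 1) = 0.5918.
φ = arcsin(0.5918) = 36.29°.

36.3°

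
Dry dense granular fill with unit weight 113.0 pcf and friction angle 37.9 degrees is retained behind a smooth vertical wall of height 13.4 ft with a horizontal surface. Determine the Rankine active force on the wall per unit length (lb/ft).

2420 lb/ft

K_a = tan²(45° − φ/2) = 0.2389.
P_a = ½ K_a γ H² = 0.5 × 0.2389 × 113.0 × 13.4² = 2424 lb/ft.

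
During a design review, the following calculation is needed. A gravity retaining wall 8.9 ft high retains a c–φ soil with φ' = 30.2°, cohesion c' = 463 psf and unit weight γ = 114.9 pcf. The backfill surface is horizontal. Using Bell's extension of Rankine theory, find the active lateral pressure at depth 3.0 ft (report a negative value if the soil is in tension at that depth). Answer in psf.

-418 psf

K_a = (1 − sin φ)/(1 + sin φ) = 0.3307.
σ_a = K_a γ z − 2c√K_a = 0.3307×114.9×3.0 − 2×463×0.5750 = -418.5 psf.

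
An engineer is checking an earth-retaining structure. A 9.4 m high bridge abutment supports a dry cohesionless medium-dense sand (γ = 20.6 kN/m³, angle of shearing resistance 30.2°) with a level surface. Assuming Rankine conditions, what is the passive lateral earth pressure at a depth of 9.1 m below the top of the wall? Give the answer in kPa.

567 kPa

K_p = (1 + sin φ)/(1 − sin φ) = 3.024.
σ_h = K_p γ z = 3.024 × 20.6 × 9.1 = 566.9 kPa.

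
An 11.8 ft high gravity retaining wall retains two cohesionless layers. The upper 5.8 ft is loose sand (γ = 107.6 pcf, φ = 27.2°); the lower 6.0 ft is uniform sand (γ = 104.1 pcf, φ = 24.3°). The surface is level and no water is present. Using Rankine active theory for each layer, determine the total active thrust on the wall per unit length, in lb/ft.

3020 lb/ft

K_a1 = tan²(45°−27.2°/2) = 0.3726; K_a2 = tan²(45°−24.3°/2) = 0.4169.
Layer 1: σ at base = K_a1 γ₁ h₁ = 232.5 psf; P₁ = ½×232.5×5.8 = 674.3.
Layer 2: σ_v at top = γ₁h₁ = 624.1; σ_h top = K_a2×624.1 = 260.2; σ_h base = K_a2×(624.1+104.1×6.0) = 520.6.
P₂ = ½(260.2+520.6)×6.0 = 2342. Total P_a = 674.3+2342 = 3017 lb/ft.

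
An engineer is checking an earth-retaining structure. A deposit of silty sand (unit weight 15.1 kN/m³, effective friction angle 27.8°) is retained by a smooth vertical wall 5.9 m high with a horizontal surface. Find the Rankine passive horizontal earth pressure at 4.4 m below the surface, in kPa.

183 kPa

K_p = (1 + sin φ)/(1 − sin φ) = 2.748.
σ_h = K_p γ z = 2.748 × 15.1 × 4.4 = 182.6 kPa.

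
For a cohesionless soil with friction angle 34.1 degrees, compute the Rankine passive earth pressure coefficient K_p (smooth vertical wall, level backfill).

3.55

K_p = (1 + sin φ)/(1 − sin φ) = tan²(45° + 34.1°/2) = 3.552.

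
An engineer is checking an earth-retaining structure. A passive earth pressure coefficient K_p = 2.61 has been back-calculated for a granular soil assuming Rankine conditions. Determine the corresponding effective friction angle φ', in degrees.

K_p = (1+sin φ)/(1−sin φ) ⇒ sin φ = (K_p − 1)/(K_p + 1) = 0.4460.
φ = arcsin(0.4460) = 26.49°.

26.5°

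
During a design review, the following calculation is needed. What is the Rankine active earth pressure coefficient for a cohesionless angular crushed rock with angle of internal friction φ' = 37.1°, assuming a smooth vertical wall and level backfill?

0.247

K_a = tan²(45° − φ/2) = tan²(26.45°) = 0.2475.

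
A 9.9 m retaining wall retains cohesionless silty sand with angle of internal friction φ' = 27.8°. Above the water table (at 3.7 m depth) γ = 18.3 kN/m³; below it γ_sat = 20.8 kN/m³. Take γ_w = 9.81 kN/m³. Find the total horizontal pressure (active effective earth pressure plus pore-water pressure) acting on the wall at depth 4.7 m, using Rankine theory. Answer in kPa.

K_a = (1 − sin φ)/(1 + sin φ) = 0.3639.
γ' = 20.8 − 9.81 = 10.99 kN/m³.
Effective vertical stress at 4.7 m: σ'_v = 18.3×3.7 + 10.99×1.00 = 78.70 kPa.
σ'_h = K_a σ'_v = 0.3639 × 78.70 = 28.64 kPa; u = γ_w × 1.00 = 9.810 kPa.
Total σ_h = 28.64 + 9.810 = 38.45 kPa.

38.4 kPa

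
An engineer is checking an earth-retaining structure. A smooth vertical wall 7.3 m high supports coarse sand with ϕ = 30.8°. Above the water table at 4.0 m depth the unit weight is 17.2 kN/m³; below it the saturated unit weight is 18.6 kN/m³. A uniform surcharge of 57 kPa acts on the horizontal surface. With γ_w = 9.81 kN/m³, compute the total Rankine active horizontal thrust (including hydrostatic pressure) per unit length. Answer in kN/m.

321 kN/m

K_a = tan²(45° − φ/2) = 0.3227.
γ' = 18.6 − 9.81 = 8.790 kN/m³. h₂ = H − d_w = 3.3 m.
σ'_h: at surface K_a·q = 18.39; at WT K_a(q+γd_w) = 40.60; at base K_a(q+γd_w+γ'h₂) = 49.96 kPa.
P₁ = ½(18.39+40.60)×4.0 = 118.0; P₂ = ½(40.60+49.96)×3.3 = 149.4; P_w = ½γ_w h₂² = 53.42.
Total = 118.0+149.4+53.42 = 320.8 kN/m.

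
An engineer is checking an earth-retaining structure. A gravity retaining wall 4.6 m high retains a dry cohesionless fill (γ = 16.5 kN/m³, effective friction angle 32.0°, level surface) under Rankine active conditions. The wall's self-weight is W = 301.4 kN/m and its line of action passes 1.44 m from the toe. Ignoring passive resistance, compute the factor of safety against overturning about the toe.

K_a = tan²(45° − 32.0°/2) = 0.3073.
P_a = ½K_aγH² = 0.5×0.3073×16.5×4.6² = 53.64 kN/m, acting at H/3 = 1.533 m above the base.
Overturning moment M_o = P_a × H/3 = 53.64 × 1.533 = 82.25.
Resisting moment M_r = W × 1.44 = 301.4 × 1.44 = 434.0.
FS_overturning = M_r/M_o = 434.0/82.25 = 5.277.

5.28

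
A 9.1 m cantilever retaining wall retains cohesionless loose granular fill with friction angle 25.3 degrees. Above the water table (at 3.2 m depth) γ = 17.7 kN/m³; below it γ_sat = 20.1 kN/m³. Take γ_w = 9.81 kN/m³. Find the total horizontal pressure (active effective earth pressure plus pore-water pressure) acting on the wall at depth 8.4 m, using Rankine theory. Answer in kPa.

95.2 kPa

K_a = (1 − sin φ)/(1 + sin φ) = 0.4012.
γ' = 20.1 − 9.81 = 10.29 kN/m³.
Effective vertical stress at 8.4 m: σ'_v = 17.7×3.2 + 10.29×5.20 = 110.1 kPa.
σ'_h = K_a σ'_v = 0.4012 × 110.1 = 44.19 kPa; u = γ_w × 5.20 = 51.01 kPa.
Total σ_h = 44.19 + 51.01 = 95.20 kPa.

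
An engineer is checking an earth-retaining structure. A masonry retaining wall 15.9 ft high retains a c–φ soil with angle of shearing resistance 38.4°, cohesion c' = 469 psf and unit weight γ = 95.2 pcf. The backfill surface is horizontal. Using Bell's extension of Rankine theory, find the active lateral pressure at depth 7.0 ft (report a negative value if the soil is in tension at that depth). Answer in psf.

K_a = (1 − sin φ)/(1 + sin φ) = 0.2337.
σ_a = K_a γ z − 2c√K_a = 0.2337×95.2×7.0 − 2×469×0.4834 = -297.7 psf.

-298 psf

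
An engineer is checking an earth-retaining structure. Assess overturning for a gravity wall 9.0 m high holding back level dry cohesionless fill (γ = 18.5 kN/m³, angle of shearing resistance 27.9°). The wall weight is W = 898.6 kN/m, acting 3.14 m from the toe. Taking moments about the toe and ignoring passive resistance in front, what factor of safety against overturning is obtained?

K_a = tan²(45° − 27.9°/2) = 0.3625.
P_a = ½K_aγH² = 0.5×0.3625×18.5×9.0² = 271.6 kN/m, acting at H/3 = 3.000 m above the base.
Overturning moment M_o = P_a × H/3 = 271.6 × 3.000 = 814.7.
Resisting moment M_r = W × 3.14 = 898.6 × 3.14 = 2822.
FS_overturning = M_r/M_o = 2822/814.7 = 3.463.

3.46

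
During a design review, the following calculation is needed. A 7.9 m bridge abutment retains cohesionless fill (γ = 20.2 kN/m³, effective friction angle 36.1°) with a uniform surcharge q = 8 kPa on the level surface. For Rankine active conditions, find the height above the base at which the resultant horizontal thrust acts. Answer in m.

2.75 m

K_a = 0.2585.
Triangular part P₁ = ½K_aγH² = 162.9 at H/3 = 2.633 m; rectangular part P₂ = K_a q H = 16.34 at H/2 = 3.950 m.
ȳ = (P₁·2.633 + P₂·3.950)/(P₁+P₂) = 2.753 m.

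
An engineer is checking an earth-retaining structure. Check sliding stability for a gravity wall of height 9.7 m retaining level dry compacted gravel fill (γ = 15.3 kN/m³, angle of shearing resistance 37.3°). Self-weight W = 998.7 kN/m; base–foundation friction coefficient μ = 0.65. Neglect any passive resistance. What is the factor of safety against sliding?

3.68

K_a = tan²(45° − 37.3°/2) = 0.2453.
P_a = ½K_aγH² = 0.5×0.2453×15.3×9.7² = 176.6 kN/m, acting at H/3 = 3.233 m above the base.
FS_sliding = μW / P_a = 0.65×998.7 / 176.6 = 3.676.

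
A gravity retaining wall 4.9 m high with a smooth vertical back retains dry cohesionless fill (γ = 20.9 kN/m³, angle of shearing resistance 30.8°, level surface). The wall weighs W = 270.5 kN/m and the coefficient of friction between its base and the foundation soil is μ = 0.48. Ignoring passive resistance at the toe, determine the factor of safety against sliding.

K_a = tan²(45° − 30.8°/2) = 0.3227.
P_a = ½K_aγH² = 0.5×0.3227×20.9×4.9² = 80.97 kN/m, acting at H/3 = 1.633 m above the base.
FS_sliding = μW / P_a = 0.48×270.5 / 80.97 = 1.604.

1.60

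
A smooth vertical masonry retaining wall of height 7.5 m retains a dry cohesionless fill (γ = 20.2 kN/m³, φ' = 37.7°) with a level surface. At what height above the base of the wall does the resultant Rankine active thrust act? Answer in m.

K_a = 0.2411.
The pressure distribution is triangular, so the resultant acts at H/3 above the base = 7.5/3 = 2.500 m.

2.50 m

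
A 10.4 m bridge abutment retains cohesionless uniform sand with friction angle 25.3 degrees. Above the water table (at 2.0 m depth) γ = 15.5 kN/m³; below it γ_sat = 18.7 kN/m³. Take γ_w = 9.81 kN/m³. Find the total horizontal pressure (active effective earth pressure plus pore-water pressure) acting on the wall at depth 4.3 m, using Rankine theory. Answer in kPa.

43.2 kPa

K_a = (1 − sin φ)/(1 + sin φ) = 0.4012.
γ' = 18.7 − 9.81 = 8.890 kN/m³.
Effective vertical stress at 4.3 m: σ'_v = 15.5×2.0 + 8.890×2.30 = 51.45 kPa.
σ'_h = K_a σ'_v = 0.4012 × 51.45 = 20.64 kPa; u = γ_w × 2.30 = 22.56 kPa.
Total σ_h = 20.64 + 22.56 = 43.20 kPa.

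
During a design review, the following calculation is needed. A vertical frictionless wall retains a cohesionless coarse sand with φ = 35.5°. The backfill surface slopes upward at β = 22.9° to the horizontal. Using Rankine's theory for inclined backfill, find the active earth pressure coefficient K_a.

K_a = cos β · (cos β − √(cos²β − cos²φ)) / (cos β + √(cos²β − cos²φ)).
cos β = 0.9212, cos φ = 0.8141, √(cos²β − cos²φ) = 0.4310.
K_a = 0.9212 × (0.9212 − 0.4310)/(0.9212 + 0.4310) = 0.3339.

0.334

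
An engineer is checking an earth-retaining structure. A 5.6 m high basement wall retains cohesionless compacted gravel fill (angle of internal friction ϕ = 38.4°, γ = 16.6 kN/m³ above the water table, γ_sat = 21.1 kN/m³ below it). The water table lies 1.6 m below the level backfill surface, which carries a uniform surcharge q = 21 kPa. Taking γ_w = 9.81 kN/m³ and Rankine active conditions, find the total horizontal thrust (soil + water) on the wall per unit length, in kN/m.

157 kN/m

K_a = tan²(45° − φ/2) = 0.2337.
γ' = 21.1 − 9.81 = 11.29 kN/m³. h₂ = H − d_w = 4.0 m.
σ'_h: at surface K_a·q = 4.908; at WT K_a(q+γd_w) = 11.11; at base K_a(q+γd_w+γ'h₂) = 21.67 kPa.
P₁ = ½(4.908+11.11)×1.6 = 12.82; P₂ = ½(11.11+21.67)×4.0 = 65.57; P_w = ½γ_w h₂² = 78.48.
Total = 12.82+65.57+78.48 = 156.9 kN/m.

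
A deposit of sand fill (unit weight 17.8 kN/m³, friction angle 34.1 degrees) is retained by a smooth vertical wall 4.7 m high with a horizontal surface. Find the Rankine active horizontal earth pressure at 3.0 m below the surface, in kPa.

15.0 kPa

K_a = (1 − sin φ)/(1 + sin φ) = 0.2815.
σ_h = K_a γ z = 0.2815 × 17.8 × 3.0 = 15.03 kPa.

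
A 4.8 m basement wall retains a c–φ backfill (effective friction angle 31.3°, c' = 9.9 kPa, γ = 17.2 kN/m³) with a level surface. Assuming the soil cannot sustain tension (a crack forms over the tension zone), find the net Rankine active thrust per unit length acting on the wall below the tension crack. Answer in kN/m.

K_a = 0.3162; √K_a = 0.5623.
Tension-crack depth z_c = 2c/(γ√K_a) = 2×9.9/(17.2×0.5623) = 2.047 m.
σ_a at base = K_a γ H − 2c√K_a = 0.3162×17.2×4.8 − 2×9.9×0.5623 = 14.97 kPa.
P_a = ½ × 14.97 × (H − z_c) = 0.5×14.97×2.753 = 20.61 kN/m.

20.6 kN/m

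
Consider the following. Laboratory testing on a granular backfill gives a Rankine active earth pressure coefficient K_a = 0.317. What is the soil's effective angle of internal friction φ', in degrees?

31.2°

K_a = tan²(45° − φ/2) ⇒ 45° − φ/2 = arctan(√0.317) = 29.38°.
φ = 2(45° − 29.38°) = 31.24°.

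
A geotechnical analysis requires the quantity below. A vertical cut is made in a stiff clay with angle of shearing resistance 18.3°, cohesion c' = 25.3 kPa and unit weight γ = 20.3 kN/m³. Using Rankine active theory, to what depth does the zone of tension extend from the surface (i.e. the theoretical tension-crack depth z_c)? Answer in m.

3.45 m

K_a = tan²(45° − 18.3°/2) = 0.5221; √K_a = 0.7226.
The active pressure is zero where K_a γ z = 2c√K_a, so z_c = 2c/(γ√K_a) = 2×25.3/(20.3×0.7226) = 3.450 m.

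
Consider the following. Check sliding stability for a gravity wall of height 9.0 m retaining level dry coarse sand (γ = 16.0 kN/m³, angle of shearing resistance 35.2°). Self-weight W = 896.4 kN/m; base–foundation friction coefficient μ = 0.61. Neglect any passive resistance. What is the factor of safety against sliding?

3.14

K_a = tan²(45° − 35.2°/2) = 0.2687.
P_a = ½K_aγH² = 0.5×0.2687×16.0×9.0² = 174.1 kN/m, acting at H/3 = 3.000 m above the base.
FS_sliding = μW / P_a = 0.61×896.4 / 174.1 = 3.141.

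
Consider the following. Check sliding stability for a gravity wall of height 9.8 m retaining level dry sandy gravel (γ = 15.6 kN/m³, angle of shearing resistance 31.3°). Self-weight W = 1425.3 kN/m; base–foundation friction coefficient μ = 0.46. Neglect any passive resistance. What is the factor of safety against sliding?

K_a = tan²(45° − 31.3°/2) = 0.3162.
P_a = ½K_aγH² = 0.5×0.3162×15.6×9.8² = 236.9 kN/m, acting at H/3 = 3.267 m above the base.
FS_sliding = μW / P_a = 0.46×1425.3 / 236.9 = 2.768.

2.77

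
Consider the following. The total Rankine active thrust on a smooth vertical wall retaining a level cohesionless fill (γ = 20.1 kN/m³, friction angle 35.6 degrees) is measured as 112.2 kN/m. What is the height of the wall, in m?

6.50 m

K_a = 0.2641. P_a = ½ K_a γ H² ⇒ H = √(2P_a/(K_a γ)).
H = √(2×112.2/(0.2641×20.1)) = 6.501 m.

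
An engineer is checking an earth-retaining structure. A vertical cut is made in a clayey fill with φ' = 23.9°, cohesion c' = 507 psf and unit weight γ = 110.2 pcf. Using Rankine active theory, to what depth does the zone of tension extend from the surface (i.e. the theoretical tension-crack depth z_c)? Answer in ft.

K_a = tan²(45° − 23.9°/2) = 0.4233; √K_a = 0.6506.
The active pressure is zero where K_a γ z = 2c√K_a, so z_c = 2c/(γ√K_a) = 2×507/(110.2×0.6506) = 14.14 ft.

14.1 ft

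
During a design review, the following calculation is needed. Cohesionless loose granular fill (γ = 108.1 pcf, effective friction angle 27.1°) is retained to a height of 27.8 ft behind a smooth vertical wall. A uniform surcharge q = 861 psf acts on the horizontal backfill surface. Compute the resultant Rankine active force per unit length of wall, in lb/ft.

24600 lb/ft

K_a = tan²(45° − φ/2) = 0.3741.
Soil triangle: ½ K_a γ H² = 0.5×0.3741×108.1×27.8² = 15630 lb/ft.
Surcharge rectangle: K_a q H = 0.3741×861×27.8 = 8953 lb/ft.
Total = 15630 + 8953 = 24580 lb/ft.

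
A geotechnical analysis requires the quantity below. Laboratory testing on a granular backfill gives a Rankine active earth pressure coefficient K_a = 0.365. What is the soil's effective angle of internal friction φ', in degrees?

K_a = tan²(45° − φ/2) ⇒ 45° − φ/2 = arctan(√0.365) = 31.14°.
φ = 2(45° − 31.14°) = 27.72°.

27.7°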